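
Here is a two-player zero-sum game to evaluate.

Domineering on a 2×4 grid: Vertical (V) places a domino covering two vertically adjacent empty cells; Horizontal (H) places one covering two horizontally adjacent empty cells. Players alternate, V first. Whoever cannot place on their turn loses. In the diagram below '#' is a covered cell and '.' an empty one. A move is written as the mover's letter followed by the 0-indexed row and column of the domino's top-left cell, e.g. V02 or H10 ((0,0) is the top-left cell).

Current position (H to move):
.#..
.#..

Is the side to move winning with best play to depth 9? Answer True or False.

H winning at [.#../.#..]: True

p1 H@[.#../.#..]: H02[.###/.#..]+1* H12[.#../.###]+1
p2 V@[.###/.#..]: V00[####/##..]-1*
p3 H@[####/##..]: H12[####/####]+1*
p4 V@[####/####] terminal -1; root [.#../.#..] d9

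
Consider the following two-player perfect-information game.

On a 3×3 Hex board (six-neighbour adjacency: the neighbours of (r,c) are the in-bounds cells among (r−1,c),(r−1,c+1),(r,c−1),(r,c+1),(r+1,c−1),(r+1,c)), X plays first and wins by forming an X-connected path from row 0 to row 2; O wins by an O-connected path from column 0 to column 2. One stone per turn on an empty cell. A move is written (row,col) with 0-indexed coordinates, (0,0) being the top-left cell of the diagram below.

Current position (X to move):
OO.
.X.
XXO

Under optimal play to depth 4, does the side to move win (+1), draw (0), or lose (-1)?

value(OO./.X./XXO, X) = +1

[OO./.X./XXO] X move#1: (0,2):+1/OOX/.X./XXO*, (1,0):-1/OO./XX./XXO, (1,2):-1/OO./.XX/XXO
[OOX/.X./XXO] end (terminal -1, O#2); searched OO./.X./XXO to 4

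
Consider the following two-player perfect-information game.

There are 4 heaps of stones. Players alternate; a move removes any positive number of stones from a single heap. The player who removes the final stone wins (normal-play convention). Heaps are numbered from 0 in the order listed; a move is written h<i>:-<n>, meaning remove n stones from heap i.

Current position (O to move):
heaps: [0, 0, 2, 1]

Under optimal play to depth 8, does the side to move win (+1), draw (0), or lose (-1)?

value((0,0,2,1), O) = +1

p1 O@[(0,0,2,1)]: h2:-1[(0,0,1,1)]+1* h2:-2[(0,0,0,1)]-1 h3:-1[(0,0,2,0)]-1
p2 X@[(0,0,1,1)]: h2:-1[(0,0,0,1)]-1* h3:-1[(0,0,1,0)]-1
p3 O@[(0,0,0,1)]: h3:-1[(0,0,0,0)]+1*
p4 X@[(0,0,0,0)] terminal -1; root [(0,0,2,1)] d8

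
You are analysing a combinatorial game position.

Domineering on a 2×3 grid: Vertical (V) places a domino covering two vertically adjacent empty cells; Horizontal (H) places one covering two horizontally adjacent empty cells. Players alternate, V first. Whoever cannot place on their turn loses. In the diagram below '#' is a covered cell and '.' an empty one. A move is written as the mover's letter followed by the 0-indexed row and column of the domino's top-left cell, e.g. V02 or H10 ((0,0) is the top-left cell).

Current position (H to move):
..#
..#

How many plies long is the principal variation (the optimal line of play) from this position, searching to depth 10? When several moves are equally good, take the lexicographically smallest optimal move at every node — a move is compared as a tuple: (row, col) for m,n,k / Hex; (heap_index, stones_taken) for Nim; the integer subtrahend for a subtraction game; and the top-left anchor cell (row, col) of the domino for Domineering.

ply 1, H at ..#/..# | H00=+1→###/..#*; H10=+1→..#/###
ply 2: ###/..# is terminal -1 (V); from ..#/..# depth 10

PV length from [..#/..#]: 1 ply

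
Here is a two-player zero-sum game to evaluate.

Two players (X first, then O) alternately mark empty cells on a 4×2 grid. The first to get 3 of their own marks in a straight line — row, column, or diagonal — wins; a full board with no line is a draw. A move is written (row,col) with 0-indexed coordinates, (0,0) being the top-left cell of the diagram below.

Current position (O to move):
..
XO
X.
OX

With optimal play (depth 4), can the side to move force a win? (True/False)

O winning at [../XO/X./OX]: False

ply 1, O at ../XO/X./OX | (0,0)=+0→O./XO/X./OX*; (0,1)=-1→.O/XO/X./OX; (2,1)=-1→../XO/XO/OX
ply 2, X at O./XO/X./OX | (0,1)=+0→OX/XO/X./OX*; (2,1)=+0→O./XO/XX/OX
ply 3, O at OX/XO/X./OX | (2,1)=+0→OX/XO/XO/OX*
ply 4: OX/XO/XO/OX is terminal +0 (X); from ../XO/X./OX depth 4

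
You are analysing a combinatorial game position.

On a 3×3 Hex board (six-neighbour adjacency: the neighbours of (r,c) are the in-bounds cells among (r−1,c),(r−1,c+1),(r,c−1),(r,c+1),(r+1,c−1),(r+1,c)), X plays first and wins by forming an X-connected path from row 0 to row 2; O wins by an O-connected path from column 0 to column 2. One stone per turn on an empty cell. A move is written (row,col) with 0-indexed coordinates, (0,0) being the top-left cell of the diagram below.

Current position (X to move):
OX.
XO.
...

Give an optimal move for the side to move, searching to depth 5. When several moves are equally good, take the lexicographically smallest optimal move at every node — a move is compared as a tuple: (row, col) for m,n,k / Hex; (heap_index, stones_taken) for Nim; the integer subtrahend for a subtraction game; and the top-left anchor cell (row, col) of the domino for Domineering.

X's best at [OX./XO./...]: (0,2)

ply 1, X at OX./XO./... | (0,2)=+1→OXX/XO./...*; (1,2)=+1→OX./XOX/...; (2,0)=+1→OX./XO./X..; (2,1)=-1→OX./XO./.X.; (2,2)=-1→OX./XO./..X
ply 2, O at OXX/XO./... | (1,2)=-1→OXX/XOO/...*; (2,0)=-1→OXX/XO./O..; (2,1)=-1→OXX/XO./.O.; (2,2)=-1→OXX/XO./..O
ply 3, X at OXX/XOO/... | (2,0)=+1→OXX/XOO/X..*; (2,1)=-1→OXX/XOO/.X.; (2,2)=-1→OXX/XOO/..X
ply 4: OXX/XOO/X.. is terminal -1 (O); from OX./XO./... depth 5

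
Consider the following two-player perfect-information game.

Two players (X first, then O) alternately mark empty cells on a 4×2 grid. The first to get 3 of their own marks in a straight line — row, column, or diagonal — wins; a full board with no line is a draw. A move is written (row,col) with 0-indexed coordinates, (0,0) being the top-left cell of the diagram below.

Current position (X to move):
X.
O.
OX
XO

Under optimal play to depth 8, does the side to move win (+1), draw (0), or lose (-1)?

p1 X@[X./O./OX/XO]: (0,1)[XX/O./OX/XO]+0* (1,1)[X./OX/OX/XO]+0
p2 O@[XX/O./OX/XO]: (1,1)[XX/OO/OX/XO]+0*
p3 X@[XX/OO/OX/XO] terminal +0; root [X./O./OX/XO] d8

value(X./O./OX/XO, X) = 0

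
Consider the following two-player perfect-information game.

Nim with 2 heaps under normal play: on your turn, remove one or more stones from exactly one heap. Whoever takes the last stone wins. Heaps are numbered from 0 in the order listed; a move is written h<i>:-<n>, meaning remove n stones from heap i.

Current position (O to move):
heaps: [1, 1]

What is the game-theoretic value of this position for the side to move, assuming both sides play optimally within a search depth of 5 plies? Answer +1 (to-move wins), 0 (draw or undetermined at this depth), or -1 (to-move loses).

value((1,1), O) = -1

ply 1, O at (1,1) | h0:-1=-1→(0,1)*; h1:-1=-1→(1,0)
ply 2, X at (0,1) | h1:-1=+1→(0,0)*
ply 3: (0,0) is terminal -1 (O); from (1,1) depth 5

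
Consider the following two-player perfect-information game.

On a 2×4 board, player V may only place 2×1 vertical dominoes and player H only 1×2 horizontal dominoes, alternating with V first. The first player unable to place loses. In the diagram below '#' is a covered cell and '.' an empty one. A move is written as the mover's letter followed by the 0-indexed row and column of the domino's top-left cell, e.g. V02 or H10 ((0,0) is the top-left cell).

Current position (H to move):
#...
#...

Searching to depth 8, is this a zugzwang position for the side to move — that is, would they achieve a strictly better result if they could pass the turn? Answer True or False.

zugzwang(#.../#..., H) = False

p1 H@[#.../#...]: H01[###./#...]+1* H02[#.##/#...]+1 H11[#.../###.]+1 H12[#.../#.##]+1
p2 V@[###./#...]: V03[####/#..#]-1*
p3 H@[####/#..#]: H11[####/####]+1*
p4 V@[####/####] terminal -1; root [#.../#...] d8
if H skipped the turn, V would face:
~ p1 V@[#.../#...]: V01[##../##..]-1 V02[#.#./#.#.]+1* V03[#..#/#..#]-1
~ p2 H@[#.#./#.#.] terminal -1; root [#.../#...] d8
compare (H): move=+1 vs pass=-1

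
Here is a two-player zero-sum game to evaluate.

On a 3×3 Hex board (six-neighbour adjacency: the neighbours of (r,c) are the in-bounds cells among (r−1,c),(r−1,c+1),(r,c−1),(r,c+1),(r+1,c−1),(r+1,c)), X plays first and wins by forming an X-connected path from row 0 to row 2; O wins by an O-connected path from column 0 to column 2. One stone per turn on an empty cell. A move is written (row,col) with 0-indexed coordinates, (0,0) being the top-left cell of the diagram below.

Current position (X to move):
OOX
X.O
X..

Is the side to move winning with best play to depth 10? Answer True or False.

X winning at [OOX/X.O/X..]: True

[OOX/X.O/X..] X move#1: (1,1):+1/OOX/XXO/X..*, (2,1):-1/OOX/X.O/XX., (2,2):-1/OOX/X.O/X.X
[OOX/XXO/X..] end (terminal -1, O#2); searched OOX/X.O/X.. to 10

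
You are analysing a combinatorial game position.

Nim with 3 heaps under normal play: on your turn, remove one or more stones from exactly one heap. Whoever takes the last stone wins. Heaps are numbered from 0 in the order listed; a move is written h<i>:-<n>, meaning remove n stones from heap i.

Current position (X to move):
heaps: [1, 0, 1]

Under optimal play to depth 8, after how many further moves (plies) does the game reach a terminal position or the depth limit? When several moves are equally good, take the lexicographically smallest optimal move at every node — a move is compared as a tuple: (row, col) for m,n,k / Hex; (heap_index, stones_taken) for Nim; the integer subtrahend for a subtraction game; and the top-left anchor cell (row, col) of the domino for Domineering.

p1 X@[(1,0,1)]: h0:-1[(0,0,1)]-1* h2:-1[(1,0,0)]-1
p2 O@[(0,0,1)]: h2:-1[(0,0,0)]+1*
p3 X@[(0,0,0)] terminal -1; root [(1,0,1)] d8

PV length from [(1,0,1)]: 2 plies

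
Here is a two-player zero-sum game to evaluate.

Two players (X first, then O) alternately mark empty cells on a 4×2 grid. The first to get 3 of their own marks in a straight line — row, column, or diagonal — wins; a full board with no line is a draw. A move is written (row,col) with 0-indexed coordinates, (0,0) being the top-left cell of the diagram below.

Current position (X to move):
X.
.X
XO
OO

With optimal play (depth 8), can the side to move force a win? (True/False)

X winning at [X./.X/XO/OO]: True

[X./.X/XO/OO] X move#1: (0,1):+0/XX/.X/XO/OO, (1,0):+1/X./XX/XO/OO*
[X./XX/XO/OO] end (terminal -1, O#2); searched X./.X/XO/OO to 8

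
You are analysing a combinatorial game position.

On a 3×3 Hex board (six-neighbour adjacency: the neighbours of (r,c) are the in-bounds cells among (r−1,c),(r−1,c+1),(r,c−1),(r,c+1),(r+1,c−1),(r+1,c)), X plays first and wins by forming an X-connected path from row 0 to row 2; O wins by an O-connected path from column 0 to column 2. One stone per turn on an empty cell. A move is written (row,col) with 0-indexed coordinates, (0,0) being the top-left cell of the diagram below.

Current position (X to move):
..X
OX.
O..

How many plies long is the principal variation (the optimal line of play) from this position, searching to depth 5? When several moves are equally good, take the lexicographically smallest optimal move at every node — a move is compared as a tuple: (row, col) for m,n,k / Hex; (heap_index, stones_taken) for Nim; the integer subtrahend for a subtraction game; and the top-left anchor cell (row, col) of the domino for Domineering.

PV length from [..X/OX./O..]: 5 plies

p1 X@[..X/OX./O..]: (0,0)[X.X/OX./O..]-1 (0,1)[.XX/OX./O..]-1 (1,2)[..X/OXX/O..]+1* (2,1)[..X/OX./OX.]+1 (2,2)[..X/OX./O.X]+1
p2 O@[..X/OXX/O..]: (0,0)[O.X/OXX/O..]-1* (0,1)[.OX/OXX/O..]-1 (2,1)[..X/OXX/OO.]-1 (2,2)[..X/OXX/O.O]-1
p3 X@[O.X/OXX/O..]: (0,1)[OXX/OXX/O..]+1* (2,1)[O.X/OXX/OX.]+1 (2,2)[O.X/OXX/O.X]+1
p4 O@[OXX/OXX/O..]: (2,1)[OXX/OXX/OO.]-1* (2,2)[OXX/OXX/O.O]-1
p5 X@[OXX/OXX/OO.]: (2,2)[OXX/OXX/OOX]+1*
p6 O@[OXX/OXX/OOX] terminal -1; root [..X/OX./O..] d5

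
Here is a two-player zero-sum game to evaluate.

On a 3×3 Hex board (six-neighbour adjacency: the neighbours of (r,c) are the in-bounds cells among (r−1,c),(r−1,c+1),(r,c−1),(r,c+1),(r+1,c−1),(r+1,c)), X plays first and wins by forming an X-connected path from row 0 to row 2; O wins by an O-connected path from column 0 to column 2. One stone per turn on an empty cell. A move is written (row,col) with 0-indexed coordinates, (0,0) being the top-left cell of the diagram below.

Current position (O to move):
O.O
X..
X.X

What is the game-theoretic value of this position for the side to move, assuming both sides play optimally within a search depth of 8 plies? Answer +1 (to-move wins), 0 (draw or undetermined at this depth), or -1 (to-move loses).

value(O.O/X../X.X, O) = +1

[O.O/X../X.X] O move#1: (0,1):+1/OOO/X../X.X*, (1,1):-1/O.O/XO./X.X, (1,2):-1/O.O/X.O/X.X, (2,1):-1/O.O/X../XOX
[OOO/X../X.X] end (terminal -1, X#2); searched O.O/X../X.X to 8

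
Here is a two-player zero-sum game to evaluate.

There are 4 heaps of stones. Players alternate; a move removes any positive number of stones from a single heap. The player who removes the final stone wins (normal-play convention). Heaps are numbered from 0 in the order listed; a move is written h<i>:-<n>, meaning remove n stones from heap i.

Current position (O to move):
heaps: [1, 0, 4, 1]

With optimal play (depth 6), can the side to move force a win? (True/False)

ply 1, O at (1,0,4,1) | h0:-1=-1→(0,0,4,1); h2:-1=-1→(1,0,3,1); h2:-2=-1→(1,0,2,1); h2:-3=-1→(1,0,1,1); h2:-4=+1→(1,0,0,1)*; h3:-1=-1→(1,0,4,0)
ply 2, X at (1,0,0,1) | h0:-1=-1→(0,0,0,1)*; h3:-1=-1→(1,0,0,0)
ply 3, O at (0,0,0,1) | h3:-1=+1→(0,0,0,0)*
ply 4: (0,0,0,0) is terminal -1 (X); from (1,0,4,1) depth 6

O winning at [(1,0,4,1)]: True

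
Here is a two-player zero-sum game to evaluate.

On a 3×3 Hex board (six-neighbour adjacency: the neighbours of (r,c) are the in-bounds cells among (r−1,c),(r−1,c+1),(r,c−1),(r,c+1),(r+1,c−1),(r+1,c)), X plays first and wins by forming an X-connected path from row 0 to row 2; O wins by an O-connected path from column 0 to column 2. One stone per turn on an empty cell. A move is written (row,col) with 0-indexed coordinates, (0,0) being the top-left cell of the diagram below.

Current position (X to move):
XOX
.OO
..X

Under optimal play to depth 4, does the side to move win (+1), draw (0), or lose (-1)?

value(XOX/.OO/..X, X) = -1

p1 X@[XOX/.OO/..X]: (1,0)[XOX/XOO/..X]-1* (2,0)[XOX/.OO/X.X]-1 (2,1)[XOX/.OO/.XX]-1
p2 O@[XOX/XOO/..X]: (2,0)[XOX/XOO/O.X]+1* (2,1)[XOX/XOO/.OX]-1
p3 X@[XOX/XOO/O.X] terminal -1; root [XOX/.OO/..X] d4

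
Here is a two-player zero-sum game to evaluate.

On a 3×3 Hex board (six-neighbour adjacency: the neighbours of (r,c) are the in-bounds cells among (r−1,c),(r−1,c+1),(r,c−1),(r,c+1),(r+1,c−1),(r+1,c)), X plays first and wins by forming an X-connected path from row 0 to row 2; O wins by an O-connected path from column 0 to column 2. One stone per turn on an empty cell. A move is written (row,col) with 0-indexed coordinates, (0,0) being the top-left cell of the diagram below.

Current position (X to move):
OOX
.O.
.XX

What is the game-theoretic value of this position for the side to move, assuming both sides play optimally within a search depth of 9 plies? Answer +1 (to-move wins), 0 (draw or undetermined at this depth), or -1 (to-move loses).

value(OOX/.O./.XX, X) = +1

[OOX/.O./.XX] X move#1: (1,0):-1/OOX/XO./.XX, (1,2):+1/OOX/.OX/.XX*, (2,0):-1/OOX/.O./XXX
[OOX/.OX/.XX] end (terminal -1, O#2); searched OOX/.O./.XX to 9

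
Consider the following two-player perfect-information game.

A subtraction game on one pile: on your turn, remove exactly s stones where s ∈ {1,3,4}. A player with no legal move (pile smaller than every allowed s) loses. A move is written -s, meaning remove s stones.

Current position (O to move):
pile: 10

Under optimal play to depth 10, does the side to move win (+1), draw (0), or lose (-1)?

value(10, O) = +1

p1 O@[10]: -1[9]+1* -3[7]+1 -4[6]-1
p2 X@[9]: -1[8]-1* -3[6]-1 -4[5]-1
p3 O@[8]: -1[7]+1* -3[5]-1 -4[4]-1
p4 X@[7]: -1[6]-1* -3[4]-1 -4[3]-1
p5 O@[6]: -1[5]-1 -3[3]-1 -4[2]+1*
p6 X@[2]: -1[1]-1*
p7 O@[1]: -1[0]+1*
p8 X@[0] terminal -1; root [10] d10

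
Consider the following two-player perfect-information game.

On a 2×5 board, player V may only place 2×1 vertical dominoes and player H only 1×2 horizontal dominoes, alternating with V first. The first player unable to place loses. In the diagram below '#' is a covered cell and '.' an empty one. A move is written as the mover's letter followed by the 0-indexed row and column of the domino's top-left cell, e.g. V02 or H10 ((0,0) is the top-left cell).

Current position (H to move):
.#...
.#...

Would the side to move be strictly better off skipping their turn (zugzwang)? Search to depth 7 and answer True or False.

[.#.../.#...] H move#1: H02:-1/.###./.#...*, H03:-1/.#.##/.#..., H12:-1/.#.../.###., H13:-1/.#.../.#.##
[.###./.#...] V move#2: V00:-1/####./##..., V04:+1/.####/.#..#*
[.####/.#..#] H move#3: H12:-1/.####/.####*
[.####/.####] V move#4: V00:+1/#####/#####*
[#####/#####] end (terminal -1, H#5); searched .#.../.#... to 7
pass branch (V moves first from the same position):
  | [.#.../.#...] V move#1: V00:-1/##.../##..., V02:-1/.##../.##.., V03:+1/.#.#./.#.#.*, V04:-1/.#..#/.#..#
  | [.#.#./.#.#.] end (terminal -1, H#2); searched .#.../.#... to 7
H moving scores -1; H passing scores -1

zugzwang(.#.../.#..., H) = False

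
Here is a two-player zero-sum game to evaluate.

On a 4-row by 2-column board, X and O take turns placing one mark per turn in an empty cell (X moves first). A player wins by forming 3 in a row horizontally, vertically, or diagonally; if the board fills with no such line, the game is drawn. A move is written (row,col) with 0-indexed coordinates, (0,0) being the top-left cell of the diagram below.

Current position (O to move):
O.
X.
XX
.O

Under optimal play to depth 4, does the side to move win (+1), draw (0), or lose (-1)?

value(O./X./XX/.O, O) = 0

[O./X./XX/.O] O move#1: (0,1):-1/OO/X./XX/.O, (1,1):-1/O./XO/XX/.O, (3,0):+0/O./X./XX/OO*
[O./X./XX/OO] X move#2: (0,1):+0/OX/X./XX/OO*, (1,1):+0/O./XX/XX/OO
[OX/X./XX/OO] O move#3: (1,1):+0/OX/XO/XX/OO*
[OX/XO/XX/OO] end (terminal +0, X#4); searched O./X./XX/.O to 4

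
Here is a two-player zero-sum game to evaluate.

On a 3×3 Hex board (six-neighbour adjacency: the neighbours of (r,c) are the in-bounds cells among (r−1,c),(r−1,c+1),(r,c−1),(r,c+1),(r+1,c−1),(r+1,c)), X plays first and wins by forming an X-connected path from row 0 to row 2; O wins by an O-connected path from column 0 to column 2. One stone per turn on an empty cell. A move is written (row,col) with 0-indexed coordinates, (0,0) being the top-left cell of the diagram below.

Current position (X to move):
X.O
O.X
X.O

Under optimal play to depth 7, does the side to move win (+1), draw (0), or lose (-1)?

value(X.O/O.X/X.O, X) = -1

ply 1, X at X.O/O.X/X.O | (0,1)=-1→XXO/O.X/X.O*; (1,1)=-1→X.O/OXX/X.O; (2,1)=-1→X.O/O.X/XXO
ply 2, O at XXO/O.X/X.O | (1,1)=+1→XXO/OOX/X.O*; (2,1)=-1→XXO/O.X/XOO
ply 3: XXO/OOX/X.O is terminal -1 (X); from X.O/O.X/X.O depth 7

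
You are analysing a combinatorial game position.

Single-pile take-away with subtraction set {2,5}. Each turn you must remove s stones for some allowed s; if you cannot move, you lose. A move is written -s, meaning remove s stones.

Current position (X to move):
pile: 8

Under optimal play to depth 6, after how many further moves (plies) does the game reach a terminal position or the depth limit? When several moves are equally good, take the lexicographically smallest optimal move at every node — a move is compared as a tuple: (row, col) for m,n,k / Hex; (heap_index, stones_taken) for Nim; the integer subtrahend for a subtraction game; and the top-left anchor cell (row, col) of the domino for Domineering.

[8] X move#1: -2:-1/6*, -5:-1/3
[6] O move#2: -2:+1/4*, -5:+1/1
[4] X move#3: -2:-1/2*
[2] O move#4: -2:+1/0*
[0] end (terminal -1, X#5); searched 8 to 6

PV length from [8]: 4 plies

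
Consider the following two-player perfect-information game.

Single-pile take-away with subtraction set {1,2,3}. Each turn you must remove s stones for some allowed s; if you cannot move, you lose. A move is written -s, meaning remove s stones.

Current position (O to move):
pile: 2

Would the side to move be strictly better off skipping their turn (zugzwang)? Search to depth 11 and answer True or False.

p1 O@[2]: -1[1]-1 -2[0]+1*
p2 X@[0] terminal -1; root [2] d11
pass branch (X moves first from the same position):
  | p1 X@[2]: -1[1]-1 -2[0]+1*
  | p2 O@[0] terminal -1; root [2] d11
O moving scores +1; O passing scores -1

zugzwang(2, O) = False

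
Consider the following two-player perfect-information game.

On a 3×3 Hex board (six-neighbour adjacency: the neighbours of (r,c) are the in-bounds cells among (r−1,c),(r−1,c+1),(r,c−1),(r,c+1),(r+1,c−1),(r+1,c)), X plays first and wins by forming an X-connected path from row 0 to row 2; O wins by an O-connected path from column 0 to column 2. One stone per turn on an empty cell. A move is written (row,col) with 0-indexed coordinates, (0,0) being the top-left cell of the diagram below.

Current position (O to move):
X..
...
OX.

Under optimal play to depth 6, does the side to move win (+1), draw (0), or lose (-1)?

ply 1, O at X../.../OX. | (0,1)=-1→XO./.../OX.; (0,2)=-1→X.O/.../OX.; (1,0)=-1→X../O../OX.; (1,1)=+1→X../.O./OX.*; (1,2)=-1→X../..O/OX.; (2,2)=-1→X../.../OXO
ply 2, X at X../.O./OX. | (0,1)=-1→XX./.O./OX.*; (0,2)=-1→X.X/.O./OX.; (1,0)=-1→X../XO./OX.; (1,2)=-1→X../.OX/OX.; (2,2)=-1→X../.O./OXX
ply 3, O at XX./.O./OX. | (0,2)=+1→XXO/.O./OX.*; (1,0)=+1→XX./OO./OX.; (1,2)=+1→XX./.OO/OX.; (2,2)=+1→XX./.O./OXO
ply 4: XXO/.O./OX. is terminal -1 (X); from X../.../OX. depth 6

value(X../.../OX., O) = +1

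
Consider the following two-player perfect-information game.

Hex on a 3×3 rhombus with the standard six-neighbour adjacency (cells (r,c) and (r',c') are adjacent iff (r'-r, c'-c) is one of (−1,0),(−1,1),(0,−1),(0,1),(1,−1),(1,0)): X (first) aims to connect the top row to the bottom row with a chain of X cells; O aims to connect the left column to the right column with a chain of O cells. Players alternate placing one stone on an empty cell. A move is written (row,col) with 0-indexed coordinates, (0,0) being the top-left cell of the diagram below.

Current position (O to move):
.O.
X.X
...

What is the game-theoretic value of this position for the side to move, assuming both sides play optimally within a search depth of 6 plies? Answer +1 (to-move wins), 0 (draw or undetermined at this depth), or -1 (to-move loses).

value(.O./X.X/..., O) = -1

ply 1, O at .O./X.X/... | (0,0)=-1→OO./X.X/...*; (0,2)=-1→.OO/X.X/...; (1,1)=-1→.O./XOX/...; (2,0)=-1→.O./X.X/O..; (2,1)=-1→.O./X.X/.O.; (2,2)=-1→.O./X.X/..O
ply 2, X at OO./X.X/... | (0,2)=+1→OOX/X.X/...*; (1,1)=-1→OO./XXX/...; (2,0)=-1→OO./X.X/X..; (2,1)=-1→OO./X.X/.X.; (2,2)=-1→OO./X.X/..X
ply 3, O at OOX/X.X/... | (1,1)=-1→OOX/XOX/...*; (2,0)=-1→OOX/X.X/O..; (2,1)=-1→OOX/X.X/.O.; (2,2)=-1→OOX/X.X/..O
ply 4, X at OOX/XOX/... | (2,0)=+1→OOX/XOX/X..*; (2,1)=+1→OOX/XOX/.X.; (2,2)=+1→OOX/XOX/..X
ply 5, O at OOX/XOX/X.. | (2,1)=-1→OOX/XOX/XO.*; (2,2)=-1→OOX/XOX/X.O
ply 6, X at OOX/XOX/XO. | (2,2)=+1→OOX/XOX/XOX*
ply 7: OOX/XOX/XOX is terminal -1 (O); from .O./X.X/... depth 6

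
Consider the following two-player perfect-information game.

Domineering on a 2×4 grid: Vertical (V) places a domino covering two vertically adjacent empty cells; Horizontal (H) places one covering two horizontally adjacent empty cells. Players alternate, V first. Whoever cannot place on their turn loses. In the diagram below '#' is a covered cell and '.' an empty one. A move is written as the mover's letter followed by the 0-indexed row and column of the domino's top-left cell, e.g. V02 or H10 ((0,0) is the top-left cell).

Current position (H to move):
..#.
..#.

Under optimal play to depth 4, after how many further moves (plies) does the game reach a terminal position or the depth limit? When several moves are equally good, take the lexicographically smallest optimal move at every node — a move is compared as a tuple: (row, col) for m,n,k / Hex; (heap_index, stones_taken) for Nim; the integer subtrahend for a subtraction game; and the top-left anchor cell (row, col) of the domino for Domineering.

ply 1, H at ..#./..#. | H00=+1→###./..#.*; H10=+1→..#./###.
ply 2, V at ###./..#. | V03=-1→####/..##*
ply 3, H at ####/..## | H10=+1→####/####*
ply 4: ####/#### is terminal -1 (V); from ..#./..#. depth 4

PV length from [..#./..#.]: 3 plies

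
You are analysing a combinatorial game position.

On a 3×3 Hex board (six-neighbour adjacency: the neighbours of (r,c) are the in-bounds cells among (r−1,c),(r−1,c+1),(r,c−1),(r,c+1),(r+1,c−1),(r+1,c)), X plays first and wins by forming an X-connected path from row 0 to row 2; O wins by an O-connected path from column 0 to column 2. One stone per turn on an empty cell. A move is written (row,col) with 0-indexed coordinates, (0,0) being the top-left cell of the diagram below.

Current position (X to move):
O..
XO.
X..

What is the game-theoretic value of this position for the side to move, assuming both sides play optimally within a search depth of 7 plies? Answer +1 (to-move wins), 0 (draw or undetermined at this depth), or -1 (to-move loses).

value(O../XO./X.., X) = +1

p1 X@[O../XO./X..]: (0,1)[OX./XO./X..]+1* (0,2)[O.X/XO./X..]+1 (1,2)[O../XOX/X..]+1 (2,1)[O../XO./XX.]-1 (2,2)[O../XO./X.X]-1
p2 O@[OX./XO./X..] terminal -1; root [O../XO./X..] d7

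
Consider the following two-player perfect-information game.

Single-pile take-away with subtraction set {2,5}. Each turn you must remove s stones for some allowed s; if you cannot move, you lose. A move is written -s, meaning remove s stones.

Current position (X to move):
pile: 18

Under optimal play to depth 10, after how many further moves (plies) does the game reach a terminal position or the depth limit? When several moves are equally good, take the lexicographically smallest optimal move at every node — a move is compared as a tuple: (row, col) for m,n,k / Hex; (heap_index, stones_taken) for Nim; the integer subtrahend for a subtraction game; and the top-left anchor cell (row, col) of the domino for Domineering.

p1 X@[18]: -2[16]-1* -5[13]-1
p2 O@[16]: -2[14]+1* -5[11]+1
p3 X@[14]: -2[12]-1* -5[9]-1
p4 O@[12]: -2[10]-1 -5[7]+1*
p5 X@[7]: -2[5]-1* -5[2]-1
p6 O@[5]: -2[3]-1 -5[0]+1*
p7 X@[0] terminal -1; root [18] d10

PV length from [18]: 6 plies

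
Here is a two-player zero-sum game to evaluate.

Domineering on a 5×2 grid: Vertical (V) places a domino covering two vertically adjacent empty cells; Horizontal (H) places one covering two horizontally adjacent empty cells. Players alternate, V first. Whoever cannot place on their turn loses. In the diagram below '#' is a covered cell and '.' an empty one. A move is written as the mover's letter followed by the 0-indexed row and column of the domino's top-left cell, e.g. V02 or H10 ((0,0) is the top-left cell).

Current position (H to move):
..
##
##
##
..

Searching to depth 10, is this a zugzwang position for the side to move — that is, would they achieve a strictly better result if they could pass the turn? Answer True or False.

zugzwang(../##/##/##/.., H) = False

p1 H@[../##/##/##/..]: H00[##/##/##/##/..]+1* H40[../##/##/##/##]+1
p2 V@[##/##/##/##/..] terminal -1; root [../##/##/##/..] d10
if H skipped the turn, V would face:
~ p1 V@[../##/##/##/..] terminal -1; root [../##/##/##/..] d10
compare (H): move=+1 vs pass=+1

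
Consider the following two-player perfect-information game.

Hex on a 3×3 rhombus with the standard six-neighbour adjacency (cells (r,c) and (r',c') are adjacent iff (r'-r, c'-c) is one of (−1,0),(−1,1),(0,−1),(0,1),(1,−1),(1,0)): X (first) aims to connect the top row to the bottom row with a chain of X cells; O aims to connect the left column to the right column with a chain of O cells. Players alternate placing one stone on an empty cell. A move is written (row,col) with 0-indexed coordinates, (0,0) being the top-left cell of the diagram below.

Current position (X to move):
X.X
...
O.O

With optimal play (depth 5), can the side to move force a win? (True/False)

[X.X/.../O.O] X move#1: (0,1):-1/XXX/.../O.O, (1,0):-1/X.X/X../O.O, (1,1):-1/X.X/.X./O.O, (1,2):-1/X.X/..X/O.O, (2,1):+1/X.X/.../OXO*
[X.X/.../OXO] O move#2: (0,1):-1/XOX/.../OXO*, (1,0):-1/X.X/O../OXO, (1,1):-1/X.X/.O./OXO, (1,2):-1/X.X/..O/OXO
[XOX/.../OXO] X move#3: (1,0):+1/XOX/X../OXO*, (1,1):+1/XOX/.X./OXO, (1,2):+1/XOX/..X/OXO
[XOX/X../OXO] O move#4: (1,1):-1/XOX/XO./OXO*, (1,2):-1/XOX/X.O/OXO
[XOX/XO./OXO] X move#5: (1,2):+1/XOX/XOX/OXO*
[XOX/XOX/OXO] end (terminal -1, O#6); searched X.X/.../O.O to 5

X winning at [X.X/.../O.O]: True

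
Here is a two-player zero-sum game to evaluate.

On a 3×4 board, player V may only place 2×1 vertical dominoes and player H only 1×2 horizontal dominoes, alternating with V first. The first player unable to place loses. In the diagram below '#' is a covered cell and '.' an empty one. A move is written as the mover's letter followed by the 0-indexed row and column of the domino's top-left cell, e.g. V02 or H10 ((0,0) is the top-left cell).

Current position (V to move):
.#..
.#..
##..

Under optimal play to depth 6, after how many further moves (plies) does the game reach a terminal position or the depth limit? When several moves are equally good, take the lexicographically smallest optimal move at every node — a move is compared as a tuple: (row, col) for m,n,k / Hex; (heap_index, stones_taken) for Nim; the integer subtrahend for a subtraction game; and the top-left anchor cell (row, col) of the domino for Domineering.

[.#../.#../##..] V move#1: V00:-1/##../##../##.., V02:+1/.##./.##./##..*, V03:+1/.#.#/.#.#/##.., V12:+1/.#../.##./###., V13:+1/.#../.#.#/##.#
[.##./.##./##..] H move#2: H22:-1/.##./.##./####*
[.##./.##./####] V move#3: V00:+1/###./###./####*, V03:+1/.###/.###/####
[###./###./####] end (terminal -1, H#4); searched .#../.#../##.. to 6

PV length from [.#../.#../##..]: 3 plies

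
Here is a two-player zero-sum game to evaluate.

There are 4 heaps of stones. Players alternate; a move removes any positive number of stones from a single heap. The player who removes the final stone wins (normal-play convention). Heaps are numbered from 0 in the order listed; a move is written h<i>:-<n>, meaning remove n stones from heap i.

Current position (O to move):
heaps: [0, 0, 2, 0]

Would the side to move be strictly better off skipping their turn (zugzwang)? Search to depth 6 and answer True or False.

zugzwang((0,0,2,0), O) = False

[(0,0,2,0)] O move#1: h2:-1:-1/(0,0,1,0), h2:-2:+1/(0,0,0,0)*
[(0,0,0,0)] end (terminal -1, X#2); searched (0,0,2,0) to 6
pass branch (X moves first from the same position):
  | [(0,0,2,0)] X move#1: h2:-1:-1/(0,0,1,0), h2:-2:+1/(0,0,0,0)*
  | [(0,0,0,0)] end (terminal -1, O#2); searched (0,0,2,0) to 6
O moving scores +1; O passing scores -1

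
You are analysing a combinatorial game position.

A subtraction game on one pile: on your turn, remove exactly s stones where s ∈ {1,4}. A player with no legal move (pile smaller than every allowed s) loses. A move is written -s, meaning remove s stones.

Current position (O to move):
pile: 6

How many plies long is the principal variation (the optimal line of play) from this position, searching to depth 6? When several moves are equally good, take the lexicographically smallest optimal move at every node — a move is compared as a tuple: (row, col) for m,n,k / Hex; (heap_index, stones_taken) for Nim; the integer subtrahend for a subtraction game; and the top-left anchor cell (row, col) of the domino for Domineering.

ply 1, O at 6 | -1=+1→5*; -4=+1→2
ply 2, X at 5 | -1=-1→4*; -4=-1→1
ply 3, O at 4 | -1=-1→3; -4=+1→0*
ply 4: 0 is terminal -1 (X); from 6 depth 6

PV length from [6]: 3 plies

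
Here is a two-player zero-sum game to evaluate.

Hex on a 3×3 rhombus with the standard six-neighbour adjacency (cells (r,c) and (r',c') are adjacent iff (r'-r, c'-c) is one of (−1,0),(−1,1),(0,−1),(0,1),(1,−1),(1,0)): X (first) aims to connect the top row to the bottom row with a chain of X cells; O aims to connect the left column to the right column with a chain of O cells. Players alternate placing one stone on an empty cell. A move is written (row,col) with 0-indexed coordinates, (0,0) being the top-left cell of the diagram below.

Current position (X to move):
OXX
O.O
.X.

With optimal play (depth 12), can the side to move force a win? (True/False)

ply 1, X at OXX/O.O/.X. | (1,1)=+1→OXX/OXO/.X.*; (2,0)=-1→OXX/O.O/XX.; (2,2)=-1→OXX/O.O/.XX
ply 2: OXX/OXO/.X. is terminal -1 (O); from OXX/O.O/.X. depth 12

X winning at [OXX/O.O/.X.]: True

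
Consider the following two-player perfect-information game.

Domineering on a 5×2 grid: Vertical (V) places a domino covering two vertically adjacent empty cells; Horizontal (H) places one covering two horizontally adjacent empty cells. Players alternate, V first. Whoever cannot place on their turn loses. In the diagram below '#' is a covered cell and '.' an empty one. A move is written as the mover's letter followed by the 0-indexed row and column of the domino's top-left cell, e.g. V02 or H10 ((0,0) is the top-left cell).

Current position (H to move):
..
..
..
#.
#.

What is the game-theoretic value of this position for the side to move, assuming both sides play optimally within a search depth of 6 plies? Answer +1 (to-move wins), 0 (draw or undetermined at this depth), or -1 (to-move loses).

p1 H@[../../../#./#.]: H00[##/../../#./#.]-1 H10[../##/../#./#.]+1* H20[../../##/#./#.]-1
p2 V@[../##/../#./#.]: V21[../##/.#/##/#.]-1* V31[../##/../##/##]-1
p3 H@[../##/.#/##/#.]: H00[##/##/.#/##/#.]+1*
p4 V@[##/##/.#/##/#.] terminal -1; root [../../../#./#.] d6

value(../../../#./#., H) = +1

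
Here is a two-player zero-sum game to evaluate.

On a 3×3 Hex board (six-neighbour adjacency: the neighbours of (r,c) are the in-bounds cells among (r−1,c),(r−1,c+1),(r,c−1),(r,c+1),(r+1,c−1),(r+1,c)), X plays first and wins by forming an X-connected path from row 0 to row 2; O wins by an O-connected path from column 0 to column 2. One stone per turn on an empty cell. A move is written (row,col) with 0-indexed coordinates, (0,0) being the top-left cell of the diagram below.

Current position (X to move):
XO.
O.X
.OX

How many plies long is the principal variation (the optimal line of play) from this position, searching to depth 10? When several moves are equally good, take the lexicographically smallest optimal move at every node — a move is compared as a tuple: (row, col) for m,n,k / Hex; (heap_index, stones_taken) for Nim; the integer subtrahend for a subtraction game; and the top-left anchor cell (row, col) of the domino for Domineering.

PV length from [XO./O.X/.OX]: 1 ply

[XO./O.X/.OX] X move#1: (0,2):+1/XOX/O.X/.OX*, (1,1):-1/XO./OXX/.OX, (2,0):-1/XO./O.X/XOX
[XOX/O.X/.OX] end (terminal -1, O#2); searched XO./O.X/.OX to 10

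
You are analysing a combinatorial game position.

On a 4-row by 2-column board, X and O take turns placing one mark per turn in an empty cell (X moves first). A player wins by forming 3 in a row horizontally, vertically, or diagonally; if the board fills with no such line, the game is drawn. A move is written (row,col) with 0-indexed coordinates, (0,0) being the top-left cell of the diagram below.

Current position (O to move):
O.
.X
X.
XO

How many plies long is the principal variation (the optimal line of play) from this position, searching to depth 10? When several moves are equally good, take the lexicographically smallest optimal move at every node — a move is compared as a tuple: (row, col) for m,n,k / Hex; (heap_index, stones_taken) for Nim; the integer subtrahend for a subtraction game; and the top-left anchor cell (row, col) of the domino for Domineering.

PV length from [O./.X/X./XO]: 3 plies

[O./.X/X./XO] O move#1: (0,1):-1/OO/.X/X./XO, (1,0):+0/O./OX/X./XO*, (2,1):-1/O./.X/XO/XO
[O./OX/X./XO] X move#2: (0,1):+0/OX/OX/X./XO*, (2,1):+0/O./OX/XX/XO
[OX/OX/X./XO] O move#3: (2,1):+0/OX/OX/XO/XO*
[OX/OX/XO/XO] end (terminal +0, X#4); searched O./.X/X./XO to 10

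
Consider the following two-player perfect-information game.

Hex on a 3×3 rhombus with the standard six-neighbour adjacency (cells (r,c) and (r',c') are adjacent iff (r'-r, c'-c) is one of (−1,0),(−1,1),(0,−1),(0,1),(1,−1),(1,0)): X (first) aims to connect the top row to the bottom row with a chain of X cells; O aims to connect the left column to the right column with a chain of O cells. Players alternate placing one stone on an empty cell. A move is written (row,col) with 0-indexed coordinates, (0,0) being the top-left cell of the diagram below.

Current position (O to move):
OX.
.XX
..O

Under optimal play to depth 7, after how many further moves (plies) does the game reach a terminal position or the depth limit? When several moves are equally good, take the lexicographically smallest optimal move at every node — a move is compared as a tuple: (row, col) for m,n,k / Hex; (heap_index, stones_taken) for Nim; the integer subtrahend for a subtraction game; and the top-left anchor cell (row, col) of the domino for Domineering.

ply 1, O at OX./.XX/..O | (0,2)=-1→OXO/.XX/..O*; (1,0)=-1→OX./OXX/..O; (2,0)=-1→OX./.XX/O.O; (2,1)=-1→OX./.XX/.OO
ply 2, X at OXO/.XX/..O | (1,0)=+1→OXO/XXX/..O*; (2,0)=+1→OXO/.XX/X.O; (2,1)=+1→OXO/.XX/.XO
ply 3, O at OXO/XXX/..O | (2,0)=-1→OXO/XXX/O.O*; (2,1)=-1→OXO/XXX/.OO
ply 4, X at OXO/XXX/O.O | (2,1)=+1→OXO/XXX/OXO*
ply 5: OXO/XXX/OXO is terminal -1 (O); from OX./.XX/..O depth 7

PV length from [OX./.XX/..O]: 4 plies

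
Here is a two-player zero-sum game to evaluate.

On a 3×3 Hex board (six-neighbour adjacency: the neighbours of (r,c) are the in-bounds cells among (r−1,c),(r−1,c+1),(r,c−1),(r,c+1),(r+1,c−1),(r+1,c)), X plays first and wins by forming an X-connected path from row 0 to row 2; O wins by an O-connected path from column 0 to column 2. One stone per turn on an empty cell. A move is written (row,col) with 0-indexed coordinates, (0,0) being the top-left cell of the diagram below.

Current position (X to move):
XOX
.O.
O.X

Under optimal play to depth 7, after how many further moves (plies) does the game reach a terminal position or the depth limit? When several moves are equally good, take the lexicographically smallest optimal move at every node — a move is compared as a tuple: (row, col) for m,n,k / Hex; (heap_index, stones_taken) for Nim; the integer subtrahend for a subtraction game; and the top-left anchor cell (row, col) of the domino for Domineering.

ply 1, X at XOX/.O./O.X | (1,0)=-1→XOX/XO./O.X; (1,2)=+1→XOX/.OX/O.X*; (2,1)=-1→XOX/.O./OXX
ply 2: XOX/.OX/O.X is terminal -1 (O); from XOX/.O./O.X depth 7

PV length from [XOX/.O./O.X]: 1 ply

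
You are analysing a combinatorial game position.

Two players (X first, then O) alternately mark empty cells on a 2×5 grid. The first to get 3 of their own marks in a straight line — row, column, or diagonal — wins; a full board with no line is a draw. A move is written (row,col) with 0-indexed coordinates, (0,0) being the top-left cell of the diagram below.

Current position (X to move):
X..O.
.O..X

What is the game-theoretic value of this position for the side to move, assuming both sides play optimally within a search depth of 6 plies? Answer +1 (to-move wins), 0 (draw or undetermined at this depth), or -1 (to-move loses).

value(X..O./.O..X, X) = 0

p1 X@[X..O./.O..X]: (0,1)[XX.O./.O..X]-1 (0,2)[X.XO./.O..X]+0* (0,4)[X..OX/.O..X]-1 (1,0)[X..O./XO..X]-1 (1,2)[X..O./.OX.X]+0 (1,3)[X..O./.O.XX]-1
p2 O@[X.XO./.O..X]: (0,1)[XOXO./.O..X]+0* (0,4)[X.XOO/.O..X]-1 (1,0)[X.XO./OO..X]-1 (1,2)[X.XO./.OO.X]-1 (1,3)[X.XO./.O.OX]-1
p3 X@[XOXO./.O..X]: (0,4)[XOXOX/.O..X]-1 (1,0)[XOXO./XO..X]+0* (1,2)[XOXO./.OX.X]+0 (1,3)[XOXO./.O.XX]+0
p4 O@[XOXO./XO..X]: (0,4)[XOXOO/XO..X]+0* (1,2)[XOXO./XOO.X]+0 (1,3)[XOXO./XO.OX]+0
p5 X@[XOXOO/XO..X]: (1,2)[XOXOO/XOX.X]+0* (1,3)[XOXOO/XO.XX]+0
p6 O@[XOXOO/XOX.X]: (1,3)[XOXOO/XOXOX]+0*
p7 X@[XOXOO/XOXOX] terminal +0; root [X..O./.O..X] d6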